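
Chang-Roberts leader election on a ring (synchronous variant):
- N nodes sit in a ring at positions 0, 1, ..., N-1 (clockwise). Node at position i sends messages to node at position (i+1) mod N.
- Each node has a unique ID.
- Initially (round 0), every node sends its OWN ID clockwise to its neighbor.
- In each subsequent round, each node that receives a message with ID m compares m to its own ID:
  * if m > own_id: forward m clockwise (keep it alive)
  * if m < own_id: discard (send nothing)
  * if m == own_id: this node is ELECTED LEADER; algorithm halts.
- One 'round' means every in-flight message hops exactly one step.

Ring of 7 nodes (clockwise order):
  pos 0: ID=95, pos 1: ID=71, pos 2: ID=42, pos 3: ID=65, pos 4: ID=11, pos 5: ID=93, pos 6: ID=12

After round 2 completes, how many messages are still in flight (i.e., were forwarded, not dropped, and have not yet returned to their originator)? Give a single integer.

Answer: 2

Derivation:
Round 1: pos1(id71) recv 95: fwd; pos2(id42) recv 71: fwd; pos3(id65) recv 42: drop; pos4(id11) recv 65: fwd; pos5(id93) recv 11: drop; pos6(id12) recv 93: fwd; pos0(id95) recv 12: drop
Round 2: pos2(id42) recv 95: fwd; pos3(id65) recv 71: fwd; pos5(id93) recv 65: drop; pos0(id95) recv 93: drop
After round 2: 2 messages still in flight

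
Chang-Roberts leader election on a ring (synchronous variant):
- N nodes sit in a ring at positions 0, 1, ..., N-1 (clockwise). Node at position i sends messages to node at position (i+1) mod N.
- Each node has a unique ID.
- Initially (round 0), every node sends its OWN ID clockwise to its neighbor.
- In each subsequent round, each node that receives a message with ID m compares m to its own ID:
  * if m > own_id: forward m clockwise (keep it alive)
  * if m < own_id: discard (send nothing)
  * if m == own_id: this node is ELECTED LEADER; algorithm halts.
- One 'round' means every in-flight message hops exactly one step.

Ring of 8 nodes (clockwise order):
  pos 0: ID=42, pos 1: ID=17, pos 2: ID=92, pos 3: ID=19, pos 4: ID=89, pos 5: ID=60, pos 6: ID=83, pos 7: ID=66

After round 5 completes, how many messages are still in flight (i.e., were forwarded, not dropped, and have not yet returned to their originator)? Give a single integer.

Answer: 2

Derivation:
Round 1: pos1(id17) recv 42: fwd; pos2(id92) recv 17: drop; pos3(id19) recv 92: fwd; pos4(id89) recv 19: drop; pos5(id60) recv 89: fwd; pos6(id83) recv 60: drop; pos7(id66) recv 83: fwd; pos0(id42) recv 66: fwd
Round 2: pos2(id92) recv 42: drop; pos4(id89) recv 92: fwd; pos6(id83) recv 89: fwd; pos0(id42) recv 83: fwd; pos1(id17) recv 66: fwd
Round 3: pos5(id60) recv 92: fwd; pos7(id66) recv 89: fwd; pos1(id17) recv 83: fwd; pos2(id92) recv 66: drop
Round 4: pos6(id83) recv 92: fwd; pos0(id42) recv 89: fwd; pos2(id92) recv 83: drop
Round 5: pos7(id66) recv 92: fwd; pos1(id17) recv 89: fwd
After round 5: 2 messages still in flight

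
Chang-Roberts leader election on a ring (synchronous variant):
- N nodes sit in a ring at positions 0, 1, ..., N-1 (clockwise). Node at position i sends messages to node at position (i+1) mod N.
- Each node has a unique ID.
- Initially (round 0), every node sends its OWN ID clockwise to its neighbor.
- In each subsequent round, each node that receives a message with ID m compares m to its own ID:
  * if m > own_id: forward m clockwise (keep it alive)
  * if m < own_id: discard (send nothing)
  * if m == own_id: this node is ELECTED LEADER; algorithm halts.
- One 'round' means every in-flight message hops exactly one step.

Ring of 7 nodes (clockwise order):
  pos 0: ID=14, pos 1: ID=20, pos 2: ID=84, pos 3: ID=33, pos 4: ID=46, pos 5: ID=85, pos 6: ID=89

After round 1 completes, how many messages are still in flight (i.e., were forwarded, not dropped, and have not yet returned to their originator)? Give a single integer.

Answer: 2

Derivation:
Round 1: pos1(id20) recv 14: drop; pos2(id84) recv 20: drop; pos3(id33) recv 84: fwd; pos4(id46) recv 33: drop; pos5(id85) recv 46: drop; pos6(id89) recv 85: drop; pos0(id14) recv 89: fwd
After round 1: 2 messages still in flight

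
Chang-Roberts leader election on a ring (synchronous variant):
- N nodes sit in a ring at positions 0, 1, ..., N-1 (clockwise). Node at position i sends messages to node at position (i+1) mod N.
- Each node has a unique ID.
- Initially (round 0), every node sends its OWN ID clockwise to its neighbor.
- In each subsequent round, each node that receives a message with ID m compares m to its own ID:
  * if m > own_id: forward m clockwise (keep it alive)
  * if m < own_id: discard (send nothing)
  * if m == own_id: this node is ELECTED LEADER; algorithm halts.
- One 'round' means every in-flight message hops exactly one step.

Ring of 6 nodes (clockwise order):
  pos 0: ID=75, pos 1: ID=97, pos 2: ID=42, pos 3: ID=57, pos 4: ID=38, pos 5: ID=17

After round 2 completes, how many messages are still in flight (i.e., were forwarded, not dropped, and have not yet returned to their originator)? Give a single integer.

Round 1: pos1(id97) recv 75: drop; pos2(id42) recv 97: fwd; pos3(id57) recv 42: drop; pos4(id38) recv 57: fwd; pos5(id17) recv 38: fwd; pos0(id75) recv 17: drop
Round 2: pos3(id57) recv 97: fwd; pos5(id17) recv 57: fwd; pos0(id75) recv 38: drop
After round 2: 2 messages still in flight

Answer: 2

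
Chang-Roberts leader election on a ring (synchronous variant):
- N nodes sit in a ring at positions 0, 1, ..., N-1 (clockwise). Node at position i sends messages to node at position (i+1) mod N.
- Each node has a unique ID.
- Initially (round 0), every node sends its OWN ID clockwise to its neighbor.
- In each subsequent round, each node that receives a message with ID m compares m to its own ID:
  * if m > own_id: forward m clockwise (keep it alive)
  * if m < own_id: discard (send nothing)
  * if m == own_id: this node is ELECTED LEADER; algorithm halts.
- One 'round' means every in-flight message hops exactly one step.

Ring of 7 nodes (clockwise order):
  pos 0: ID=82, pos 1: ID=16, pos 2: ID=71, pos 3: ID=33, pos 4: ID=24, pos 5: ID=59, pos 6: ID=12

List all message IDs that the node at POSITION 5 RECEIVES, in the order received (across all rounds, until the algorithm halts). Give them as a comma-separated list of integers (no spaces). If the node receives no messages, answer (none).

Round 1: pos1(id16) recv 82: fwd; pos2(id71) recv 16: drop; pos3(id33) recv 71: fwd; pos4(id24) recv 33: fwd; pos5(id59) recv 24: drop; pos6(id12) recv 59: fwd; pos0(id82) recv 12: drop
Round 2: pos2(id71) recv 82: fwd; pos4(id24) recv 71: fwd; pos5(id59) recv 33: drop; pos0(id82) recv 59: drop
Round 3: pos3(id33) recv 82: fwd; pos5(id59) recv 71: fwd
Round 4: pos4(id24) recv 82: fwd; pos6(id12) recv 71: fwd
Round 5: pos5(id59) recv 82: fwd; pos0(id82) recv 71: drop
Round 6: pos6(id12) recv 82: fwd
Round 7: pos0(id82) recv 82: ELECTED

Answer: 24,33,71,82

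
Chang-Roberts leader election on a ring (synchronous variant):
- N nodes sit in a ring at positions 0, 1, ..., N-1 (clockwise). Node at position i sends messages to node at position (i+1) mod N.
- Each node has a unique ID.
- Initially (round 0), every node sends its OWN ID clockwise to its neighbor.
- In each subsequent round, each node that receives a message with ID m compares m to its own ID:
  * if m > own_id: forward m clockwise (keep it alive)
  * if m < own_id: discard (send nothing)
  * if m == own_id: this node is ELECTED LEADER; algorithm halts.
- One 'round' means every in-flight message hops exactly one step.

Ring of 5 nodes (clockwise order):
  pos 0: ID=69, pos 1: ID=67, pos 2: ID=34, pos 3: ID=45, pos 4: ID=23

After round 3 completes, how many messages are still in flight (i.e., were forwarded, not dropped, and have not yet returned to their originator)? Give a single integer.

Round 1: pos1(id67) recv 69: fwd; pos2(id34) recv 67: fwd; pos3(id45) recv 34: drop; pos4(id23) recv 45: fwd; pos0(id69) recv 23: drop
Round 2: pos2(id34) recv 69: fwd; pos3(id45) recv 67: fwd; pos0(id69) recv 45: drop
Round 3: pos3(id45) recv 69: fwd; pos4(id23) recv 67: fwd
After round 3: 2 messages still in flight

Answer: 2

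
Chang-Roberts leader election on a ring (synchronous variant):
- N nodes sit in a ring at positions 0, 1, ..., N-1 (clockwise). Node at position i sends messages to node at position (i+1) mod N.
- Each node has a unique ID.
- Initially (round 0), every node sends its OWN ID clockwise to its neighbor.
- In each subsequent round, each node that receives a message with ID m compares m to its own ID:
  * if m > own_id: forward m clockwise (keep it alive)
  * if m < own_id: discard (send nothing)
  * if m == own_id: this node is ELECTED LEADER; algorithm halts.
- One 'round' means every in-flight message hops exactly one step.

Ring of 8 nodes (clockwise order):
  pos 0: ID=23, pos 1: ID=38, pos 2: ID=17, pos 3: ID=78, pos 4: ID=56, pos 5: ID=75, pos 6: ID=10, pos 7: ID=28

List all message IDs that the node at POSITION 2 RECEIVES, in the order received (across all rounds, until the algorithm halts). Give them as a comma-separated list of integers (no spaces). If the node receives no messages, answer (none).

Answer: 38,75,78

Derivation:
Round 1: pos1(id38) recv 23: drop; pos2(id17) recv 38: fwd; pos3(id78) recv 17: drop; pos4(id56) recv 78: fwd; pos5(id75) recv 56: drop; pos6(id10) recv 75: fwd; pos7(id28) recv 10: drop; pos0(id23) recv 28: fwd
Round 2: pos3(id78) recv 38: drop; pos5(id75) recv 78: fwd; pos7(id28) recv 75: fwd; pos1(id38) recv 28: drop
Round 3: pos6(id10) recv 78: fwd; pos0(id23) recv 75: fwd
Round 4: pos7(id28) recv 78: fwd; pos1(id38) recv 75: fwd
Round 5: pos0(id23) recv 78: fwd; pos2(id17) recv 75: fwd
Round 6: pos1(id38) recv 78: fwd; pos3(id78) recv 75: drop
Round 7: pos2(id17) recv 78: fwd
Round 8: pos3(id78) recv 78: ELECTED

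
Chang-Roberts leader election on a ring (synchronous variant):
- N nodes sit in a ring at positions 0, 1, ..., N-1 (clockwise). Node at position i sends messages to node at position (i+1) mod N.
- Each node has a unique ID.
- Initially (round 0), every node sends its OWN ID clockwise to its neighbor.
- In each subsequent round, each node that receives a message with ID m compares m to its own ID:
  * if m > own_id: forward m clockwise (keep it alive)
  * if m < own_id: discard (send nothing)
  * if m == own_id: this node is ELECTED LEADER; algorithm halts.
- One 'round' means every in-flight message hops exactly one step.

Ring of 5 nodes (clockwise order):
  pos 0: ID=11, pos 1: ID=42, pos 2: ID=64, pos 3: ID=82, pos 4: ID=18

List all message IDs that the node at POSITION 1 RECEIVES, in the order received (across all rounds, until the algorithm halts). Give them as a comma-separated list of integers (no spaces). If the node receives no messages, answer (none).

Round 1: pos1(id42) recv 11: drop; pos2(id64) recv 42: drop; pos3(id82) recv 64: drop; pos4(id18) recv 82: fwd; pos0(id11) recv 18: fwd
Round 2: pos0(id11) recv 82: fwd; pos1(id42) recv 18: drop
Round 3: pos1(id42) recv 82: fwd
Round 4: pos2(id64) recv 82: fwd
Round 5: pos3(id82) recv 82: ELECTED

Answer: 11,18,82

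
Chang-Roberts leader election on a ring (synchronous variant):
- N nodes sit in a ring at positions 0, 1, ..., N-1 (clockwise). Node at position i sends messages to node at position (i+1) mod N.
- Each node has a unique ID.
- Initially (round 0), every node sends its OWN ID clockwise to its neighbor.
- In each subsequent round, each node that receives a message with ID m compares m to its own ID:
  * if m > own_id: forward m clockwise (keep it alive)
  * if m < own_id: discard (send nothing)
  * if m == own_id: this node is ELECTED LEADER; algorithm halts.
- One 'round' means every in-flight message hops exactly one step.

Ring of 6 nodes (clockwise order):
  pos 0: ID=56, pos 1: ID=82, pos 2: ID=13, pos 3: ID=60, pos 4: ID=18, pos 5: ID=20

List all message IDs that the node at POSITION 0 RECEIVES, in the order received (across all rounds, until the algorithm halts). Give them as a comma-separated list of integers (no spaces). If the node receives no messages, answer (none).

Round 1: pos1(id82) recv 56: drop; pos2(id13) recv 82: fwd; pos3(id60) recv 13: drop; pos4(id18) recv 60: fwd; pos5(id20) recv 18: drop; pos0(id56) recv 20: drop
Round 2: pos3(id60) recv 82: fwd; pos5(id20) recv 60: fwd
Round 3: pos4(id18) recv 82: fwd; pos0(id56) recv 60: fwd
Round 4: pos5(id20) recv 82: fwd; pos1(id82) recv 60: drop
Round 5: pos0(id56) recv 82: fwd
Round 6: pos1(id82) recv 82: ELECTED

Answer: 20,60,82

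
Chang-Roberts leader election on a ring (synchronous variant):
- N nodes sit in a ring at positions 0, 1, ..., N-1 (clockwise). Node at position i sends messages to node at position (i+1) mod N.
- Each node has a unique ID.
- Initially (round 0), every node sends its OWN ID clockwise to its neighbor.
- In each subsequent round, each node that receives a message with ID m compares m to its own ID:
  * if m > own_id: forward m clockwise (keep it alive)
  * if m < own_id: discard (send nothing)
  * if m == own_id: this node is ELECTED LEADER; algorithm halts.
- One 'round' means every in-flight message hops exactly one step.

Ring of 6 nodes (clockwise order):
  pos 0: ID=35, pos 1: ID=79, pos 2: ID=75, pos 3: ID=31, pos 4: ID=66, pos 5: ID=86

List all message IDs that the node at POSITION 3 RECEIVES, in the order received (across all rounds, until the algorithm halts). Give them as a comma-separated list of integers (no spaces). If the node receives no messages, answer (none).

Round 1: pos1(id79) recv 35: drop; pos2(id75) recv 79: fwd; pos3(id31) recv 75: fwd; pos4(id66) recv 31: drop; pos5(id86) recv 66: drop; pos0(id35) recv 86: fwd
Round 2: pos3(id31) recv 79: fwd; pos4(id66) recv 75: fwd; pos1(id79) recv 86: fwd
Round 3: pos4(id66) recv 79: fwd; pos5(id86) recv 75: drop; pos2(id75) recv 86: fwd
Round 4: pos5(id86) recv 79: drop; pos3(id31) recv 86: fwd
Round 5: pos4(id66) recv 86: fwd
Round 6: pos5(id86) recv 86: ELECTED

Answer: 75,79,86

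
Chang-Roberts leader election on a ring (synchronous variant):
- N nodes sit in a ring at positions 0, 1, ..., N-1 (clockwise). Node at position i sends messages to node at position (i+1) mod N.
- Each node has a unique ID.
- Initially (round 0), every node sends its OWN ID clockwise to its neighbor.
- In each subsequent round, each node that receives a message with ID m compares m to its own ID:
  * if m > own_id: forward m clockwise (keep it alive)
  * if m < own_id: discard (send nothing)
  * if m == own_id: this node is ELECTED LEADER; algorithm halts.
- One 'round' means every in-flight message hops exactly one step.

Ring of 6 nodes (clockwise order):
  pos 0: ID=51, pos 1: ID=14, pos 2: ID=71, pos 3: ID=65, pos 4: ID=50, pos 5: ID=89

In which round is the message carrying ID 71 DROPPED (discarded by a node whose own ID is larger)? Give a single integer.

Round 1: pos1(id14) recv 51: fwd; pos2(id71) recv 14: drop; pos3(id65) recv 71: fwd; pos4(id50) recv 65: fwd; pos5(id89) recv 50: drop; pos0(id51) recv 89: fwd
Round 2: pos2(id71) recv 51: drop; pos4(id50) recv 71: fwd; pos5(id89) recv 65: drop; pos1(id14) recv 89: fwd
Round 3: pos5(id89) recv 71: drop; pos2(id71) recv 89: fwd
Round 4: pos3(id65) recv 89: fwd
Round 5: pos4(id50) recv 89: fwd
Round 6: pos5(id89) recv 89: ELECTED
Message ID 71 originates at pos 2; dropped at pos 5 in round 3

Answer: 3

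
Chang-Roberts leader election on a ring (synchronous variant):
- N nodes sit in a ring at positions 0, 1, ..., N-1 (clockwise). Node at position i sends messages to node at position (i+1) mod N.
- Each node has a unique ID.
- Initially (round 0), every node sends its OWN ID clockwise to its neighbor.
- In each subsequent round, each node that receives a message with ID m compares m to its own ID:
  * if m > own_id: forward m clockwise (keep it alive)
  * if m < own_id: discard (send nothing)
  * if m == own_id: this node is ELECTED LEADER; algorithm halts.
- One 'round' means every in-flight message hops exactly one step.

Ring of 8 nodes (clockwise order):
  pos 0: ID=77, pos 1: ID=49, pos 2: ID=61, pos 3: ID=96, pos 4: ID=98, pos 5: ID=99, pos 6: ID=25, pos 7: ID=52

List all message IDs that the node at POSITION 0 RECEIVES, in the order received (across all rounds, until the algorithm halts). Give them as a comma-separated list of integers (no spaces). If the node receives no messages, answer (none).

Round 1: pos1(id49) recv 77: fwd; pos2(id61) recv 49: drop; pos3(id96) recv 61: drop; pos4(id98) recv 96: drop; pos5(id99) recv 98: drop; pos6(id25) recv 99: fwd; pos7(id52) recv 25: drop; pos0(id77) recv 52: drop
Round 2: pos2(id61) recv 77: fwd; pos7(id52) recv 99: fwd
Round 3: pos3(id96) recv 77: drop; pos0(id77) recv 99: fwd
Round 4: pos1(id49) recv 99: fwd
Round 5: pos2(id61) recv 99: fwd
Round 6: pos3(id96) recv 99: fwd
Round 7: pos4(id98) recv 99: fwd
Round 8: pos5(id99) recv 99: ELECTED

Answer: 52,99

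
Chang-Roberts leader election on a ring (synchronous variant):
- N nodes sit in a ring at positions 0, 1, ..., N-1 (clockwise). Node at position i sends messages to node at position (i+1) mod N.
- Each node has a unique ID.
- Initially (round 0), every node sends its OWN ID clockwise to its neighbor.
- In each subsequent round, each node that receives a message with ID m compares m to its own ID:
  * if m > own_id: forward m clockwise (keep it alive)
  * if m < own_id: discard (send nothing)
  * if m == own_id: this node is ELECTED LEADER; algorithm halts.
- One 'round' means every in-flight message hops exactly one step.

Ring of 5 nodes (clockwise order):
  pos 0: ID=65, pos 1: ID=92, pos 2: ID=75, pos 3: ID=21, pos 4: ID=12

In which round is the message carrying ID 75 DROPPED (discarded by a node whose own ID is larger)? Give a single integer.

Answer: 4

Derivation:
Round 1: pos1(id92) recv 65: drop; pos2(id75) recv 92: fwd; pos3(id21) recv 75: fwd; pos4(id12) recv 21: fwd; pos0(id65) recv 12: drop
Round 2: pos3(id21) recv 92: fwd; pos4(id12) recv 75: fwd; pos0(id65) recv 21: drop
Round 3: pos4(id12) recv 92: fwd; pos0(id65) recv 75: fwd
Round 4: pos0(id65) recv 92: fwd; pos1(id92) recv 75: drop
Round 5: pos1(id92) recv 92: ELECTED
Message ID 75 originates at pos 2; dropped at pos 1 in round 4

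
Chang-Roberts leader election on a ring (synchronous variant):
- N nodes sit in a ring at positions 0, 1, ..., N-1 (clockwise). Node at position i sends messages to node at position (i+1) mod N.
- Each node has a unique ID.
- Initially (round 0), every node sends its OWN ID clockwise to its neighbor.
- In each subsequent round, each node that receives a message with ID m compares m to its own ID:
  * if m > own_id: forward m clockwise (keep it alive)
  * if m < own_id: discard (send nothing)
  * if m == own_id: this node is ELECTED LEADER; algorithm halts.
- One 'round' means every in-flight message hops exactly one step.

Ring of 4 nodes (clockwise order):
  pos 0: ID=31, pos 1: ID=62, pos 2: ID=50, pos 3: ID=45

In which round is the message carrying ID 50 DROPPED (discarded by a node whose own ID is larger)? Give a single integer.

Answer: 3

Derivation:
Round 1: pos1(id62) recv 31: drop; pos2(id50) recv 62: fwd; pos3(id45) recv 50: fwd; pos0(id31) recv 45: fwd
Round 2: pos3(id45) recv 62: fwd; pos0(id31) recv 50: fwd; pos1(id62) recv 45: drop
Round 3: pos0(id31) recv 62: fwd; pos1(id62) recv 50: drop
Round 4: pos1(id62) recv 62: ELECTED
Message ID 50 originates at pos 2; dropped at pos 1 in round 3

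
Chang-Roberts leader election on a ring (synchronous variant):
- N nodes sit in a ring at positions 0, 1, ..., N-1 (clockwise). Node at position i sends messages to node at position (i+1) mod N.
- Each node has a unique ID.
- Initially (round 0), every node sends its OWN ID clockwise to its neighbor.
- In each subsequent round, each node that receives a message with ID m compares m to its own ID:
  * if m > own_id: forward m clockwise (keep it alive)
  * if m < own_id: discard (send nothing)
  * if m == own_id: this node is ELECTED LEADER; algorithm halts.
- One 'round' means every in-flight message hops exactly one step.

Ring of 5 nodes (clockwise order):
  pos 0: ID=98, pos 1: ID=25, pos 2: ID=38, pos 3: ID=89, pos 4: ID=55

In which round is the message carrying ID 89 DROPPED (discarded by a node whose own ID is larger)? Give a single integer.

Round 1: pos1(id25) recv 98: fwd; pos2(id38) recv 25: drop; pos3(id89) recv 38: drop; pos4(id55) recv 89: fwd; pos0(id98) recv 55: drop
Round 2: pos2(id38) recv 98: fwd; pos0(id98) recv 89: drop
Round 3: pos3(id89) recv 98: fwd
Round 4: pos4(id55) recv 98: fwd
Round 5: pos0(id98) recv 98: ELECTED
Message ID 89 originates at pos 3; dropped at pos 0 in round 2

Answer: 2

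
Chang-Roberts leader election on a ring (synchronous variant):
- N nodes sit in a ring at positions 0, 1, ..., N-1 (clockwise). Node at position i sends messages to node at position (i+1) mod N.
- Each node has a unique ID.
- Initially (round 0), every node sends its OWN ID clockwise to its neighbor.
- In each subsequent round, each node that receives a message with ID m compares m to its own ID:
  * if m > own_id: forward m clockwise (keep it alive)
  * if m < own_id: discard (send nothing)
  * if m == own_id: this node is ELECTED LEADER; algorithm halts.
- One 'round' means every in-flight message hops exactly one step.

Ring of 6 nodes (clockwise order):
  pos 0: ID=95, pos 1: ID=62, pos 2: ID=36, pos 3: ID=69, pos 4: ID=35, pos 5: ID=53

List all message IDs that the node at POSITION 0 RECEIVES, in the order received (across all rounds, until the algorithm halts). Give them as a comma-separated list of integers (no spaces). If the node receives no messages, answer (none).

Round 1: pos1(id62) recv 95: fwd; pos2(id36) recv 62: fwd; pos3(id69) recv 36: drop; pos4(id35) recv 69: fwd; pos5(id53) recv 35: drop; pos0(id95) recv 53: drop
Round 2: pos2(id36) recv 95: fwd; pos3(id69) recv 62: drop; pos5(id53) recv 69: fwd
Round 3: pos3(id69) recv 95: fwd; pos0(id95) recv 69: drop
Round 4: pos4(id35) recv 95: fwd
Round 5: pos5(id53) recv 95: fwd
Round 6: pos0(id95) recv 95: ELECTED

Answer: 53,69,95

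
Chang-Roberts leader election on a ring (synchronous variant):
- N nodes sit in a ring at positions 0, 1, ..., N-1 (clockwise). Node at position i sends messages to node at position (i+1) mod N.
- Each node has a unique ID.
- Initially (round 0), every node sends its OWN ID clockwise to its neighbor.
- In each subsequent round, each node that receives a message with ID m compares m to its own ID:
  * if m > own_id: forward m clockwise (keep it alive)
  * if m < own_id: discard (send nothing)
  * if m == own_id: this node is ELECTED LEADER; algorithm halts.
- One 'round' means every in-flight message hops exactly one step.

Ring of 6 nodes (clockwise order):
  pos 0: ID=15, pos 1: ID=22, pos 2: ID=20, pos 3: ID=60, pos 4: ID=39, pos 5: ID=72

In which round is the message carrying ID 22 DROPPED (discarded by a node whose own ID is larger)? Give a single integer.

Answer: 2

Derivation:
Round 1: pos1(id22) recv 15: drop; pos2(id20) recv 22: fwd; pos3(id60) recv 20: drop; pos4(id39) recv 60: fwd; pos5(id72) recv 39: drop; pos0(id15) recv 72: fwd
Round 2: pos3(id60) recv 22: drop; pos5(id72) recv 60: drop; pos1(id22) recv 72: fwd
Round 3: pos2(id20) recv 72: fwd
Round 4: pos3(id60) recv 72: fwd
Round 5: pos4(id39) recv 72: fwd
Round 6: pos5(id72) recv 72: ELECTED
Message ID 22 originates at pos 1; dropped at pos 3 in round 2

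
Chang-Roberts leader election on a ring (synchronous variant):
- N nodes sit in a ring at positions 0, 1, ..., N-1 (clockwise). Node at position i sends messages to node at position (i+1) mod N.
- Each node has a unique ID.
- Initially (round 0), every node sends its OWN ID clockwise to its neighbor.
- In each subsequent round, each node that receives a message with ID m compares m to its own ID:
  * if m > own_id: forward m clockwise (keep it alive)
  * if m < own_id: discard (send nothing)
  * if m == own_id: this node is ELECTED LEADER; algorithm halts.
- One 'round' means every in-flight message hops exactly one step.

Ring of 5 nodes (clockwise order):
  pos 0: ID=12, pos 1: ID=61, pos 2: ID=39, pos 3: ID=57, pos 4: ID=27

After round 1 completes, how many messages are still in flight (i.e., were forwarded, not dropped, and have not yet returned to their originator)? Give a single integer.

Round 1: pos1(id61) recv 12: drop; pos2(id39) recv 61: fwd; pos3(id57) recv 39: drop; pos4(id27) recv 57: fwd; pos0(id12) recv 27: fwd
After round 1: 3 messages still in flight

Answer: 3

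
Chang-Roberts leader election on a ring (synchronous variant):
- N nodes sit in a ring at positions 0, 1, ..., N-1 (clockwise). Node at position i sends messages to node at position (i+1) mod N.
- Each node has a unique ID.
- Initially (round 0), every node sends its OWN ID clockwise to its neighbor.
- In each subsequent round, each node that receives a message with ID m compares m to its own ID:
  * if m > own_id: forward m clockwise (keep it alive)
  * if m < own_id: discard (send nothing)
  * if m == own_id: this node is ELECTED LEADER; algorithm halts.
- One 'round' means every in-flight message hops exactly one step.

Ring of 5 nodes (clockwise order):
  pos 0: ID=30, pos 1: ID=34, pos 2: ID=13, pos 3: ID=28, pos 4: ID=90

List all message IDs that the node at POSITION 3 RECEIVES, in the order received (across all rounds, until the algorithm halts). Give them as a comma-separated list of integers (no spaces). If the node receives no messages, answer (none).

Round 1: pos1(id34) recv 30: drop; pos2(id13) recv 34: fwd; pos3(id28) recv 13: drop; pos4(id90) recv 28: drop; pos0(id30) recv 90: fwd
Round 2: pos3(id28) recv 34: fwd; pos1(id34) recv 90: fwd
Round 3: pos4(id90) recv 34: drop; pos2(id13) recv 90: fwd
Round 4: pos3(id28) recv 90: fwd
Round 5: pos4(id90) recv 90: ELECTED

Answer: 13,34,90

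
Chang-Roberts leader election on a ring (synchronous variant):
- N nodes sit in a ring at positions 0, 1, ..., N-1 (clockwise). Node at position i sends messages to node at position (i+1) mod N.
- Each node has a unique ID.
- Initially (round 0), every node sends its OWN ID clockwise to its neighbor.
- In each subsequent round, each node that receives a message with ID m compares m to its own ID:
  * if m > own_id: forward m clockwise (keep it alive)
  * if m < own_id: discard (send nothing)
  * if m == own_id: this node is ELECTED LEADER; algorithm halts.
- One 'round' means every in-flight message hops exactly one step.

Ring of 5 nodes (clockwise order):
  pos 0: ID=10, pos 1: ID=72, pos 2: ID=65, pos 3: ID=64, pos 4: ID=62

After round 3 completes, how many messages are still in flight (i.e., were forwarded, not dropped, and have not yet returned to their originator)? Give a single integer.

Answer: 2

Derivation:
Round 1: pos1(id72) recv 10: drop; pos2(id65) recv 72: fwd; pos3(id64) recv 65: fwd; pos4(id62) recv 64: fwd; pos0(id10) recv 62: fwd
Round 2: pos3(id64) recv 72: fwd; pos4(id62) recv 65: fwd; pos0(id10) recv 64: fwd; pos1(id72) recv 62: drop
Round 3: pos4(id62) recv 72: fwd; pos0(id10) recv 65: fwd; pos1(id72) recv 64: drop
After round 3: 2 messages still in flight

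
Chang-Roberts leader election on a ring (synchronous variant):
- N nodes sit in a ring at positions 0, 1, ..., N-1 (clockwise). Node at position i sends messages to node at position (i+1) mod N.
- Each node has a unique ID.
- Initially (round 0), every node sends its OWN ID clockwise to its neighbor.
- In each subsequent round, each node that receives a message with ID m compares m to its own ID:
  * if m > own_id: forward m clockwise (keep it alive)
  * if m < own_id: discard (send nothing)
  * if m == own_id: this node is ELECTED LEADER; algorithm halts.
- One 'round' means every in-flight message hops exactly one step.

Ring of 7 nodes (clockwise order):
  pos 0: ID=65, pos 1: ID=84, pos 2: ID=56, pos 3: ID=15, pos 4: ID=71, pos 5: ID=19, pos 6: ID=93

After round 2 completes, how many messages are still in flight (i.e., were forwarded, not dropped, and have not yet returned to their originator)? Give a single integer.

Round 1: pos1(id84) recv 65: drop; pos2(id56) recv 84: fwd; pos3(id15) recv 56: fwd; pos4(id71) recv 15: drop; pos5(id19) recv 71: fwd; pos6(id93) recv 19: drop; pos0(id65) recv 93: fwd
Round 2: pos3(id15) recv 84: fwd; pos4(id71) recv 56: drop; pos6(id93) recv 71: drop; pos1(id84) recv 93: fwd
After round 2: 2 messages still in flight

Answer: 2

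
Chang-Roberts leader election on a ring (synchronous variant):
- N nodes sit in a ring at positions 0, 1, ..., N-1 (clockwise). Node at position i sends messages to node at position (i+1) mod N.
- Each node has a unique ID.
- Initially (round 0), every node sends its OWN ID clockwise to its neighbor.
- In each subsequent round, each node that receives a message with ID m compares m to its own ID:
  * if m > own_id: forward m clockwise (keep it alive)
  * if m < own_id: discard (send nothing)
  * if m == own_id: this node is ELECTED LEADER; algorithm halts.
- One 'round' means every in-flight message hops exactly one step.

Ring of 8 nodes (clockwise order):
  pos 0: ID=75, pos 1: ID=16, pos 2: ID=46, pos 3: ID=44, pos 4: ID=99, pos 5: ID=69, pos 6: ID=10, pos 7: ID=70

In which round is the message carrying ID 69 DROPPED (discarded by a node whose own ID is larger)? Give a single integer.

Answer: 2

Derivation:
Round 1: pos1(id16) recv 75: fwd; pos2(id46) recv 16: drop; pos3(id44) recv 46: fwd; pos4(id99) recv 44: drop; pos5(id69) recv 99: fwd; pos6(id10) recv 69: fwd; pos7(id70) recv 10: drop; pos0(id75) recv 70: drop
Round 2: pos2(id46) recv 75: fwd; pos4(id99) recv 46: drop; pos6(id10) recv 99: fwd; pos7(id70) recv 69: drop
Round 3: pos3(id44) recv 75: fwd; pos7(id70) recv 99: fwd
Round 4: pos4(id99) recv 75: drop; pos0(id75) recv 99: fwd
Round 5: pos1(id16) recv 99: fwd
Round 6: pos2(id46) recv 99: fwd
Round 7: pos3(id44) recv 99: fwd
Round 8: pos4(id99) recv 99: ELECTED
Message ID 69 originates at pos 5; dropped at pos 7 in round 2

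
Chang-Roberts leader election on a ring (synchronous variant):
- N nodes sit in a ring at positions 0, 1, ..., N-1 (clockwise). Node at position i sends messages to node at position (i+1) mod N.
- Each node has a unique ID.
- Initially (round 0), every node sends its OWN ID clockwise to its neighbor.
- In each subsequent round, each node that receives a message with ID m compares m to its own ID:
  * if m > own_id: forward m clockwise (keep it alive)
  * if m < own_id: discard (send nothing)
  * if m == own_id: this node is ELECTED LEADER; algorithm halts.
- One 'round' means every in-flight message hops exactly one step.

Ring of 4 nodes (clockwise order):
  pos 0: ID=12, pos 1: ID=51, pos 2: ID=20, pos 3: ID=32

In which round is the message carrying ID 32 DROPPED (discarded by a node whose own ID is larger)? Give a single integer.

Round 1: pos1(id51) recv 12: drop; pos2(id20) recv 51: fwd; pos3(id32) recv 20: drop; pos0(id12) recv 32: fwd
Round 2: pos3(id32) recv 51: fwd; pos1(id51) recv 32: drop
Round 3: pos0(id12) recv 51: fwd
Round 4: pos1(id51) recv 51: ELECTED
Message ID 32 originates at pos 3; dropped at pos 1 in round 2

Answer: 2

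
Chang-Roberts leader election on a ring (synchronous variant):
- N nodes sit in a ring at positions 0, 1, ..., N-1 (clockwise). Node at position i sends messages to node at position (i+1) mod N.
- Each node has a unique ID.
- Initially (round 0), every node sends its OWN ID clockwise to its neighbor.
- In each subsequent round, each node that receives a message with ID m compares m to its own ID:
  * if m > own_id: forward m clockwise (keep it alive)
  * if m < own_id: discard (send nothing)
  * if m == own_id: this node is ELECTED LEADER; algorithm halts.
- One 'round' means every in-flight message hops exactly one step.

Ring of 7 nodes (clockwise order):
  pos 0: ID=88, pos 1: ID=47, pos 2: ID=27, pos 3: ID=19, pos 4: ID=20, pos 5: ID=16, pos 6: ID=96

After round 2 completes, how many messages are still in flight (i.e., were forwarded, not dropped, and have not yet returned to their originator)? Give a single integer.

Answer: 4

Derivation:
Round 1: pos1(id47) recv 88: fwd; pos2(id27) recv 47: fwd; pos3(id19) recv 27: fwd; pos4(id20) recv 19: drop; pos5(id16) recv 20: fwd; pos6(id96) recv 16: drop; pos0(id88) recv 96: fwd
Round 2: pos2(id27) recv 88: fwd; pos3(id19) recv 47: fwd; pos4(id20) recv 27: fwd; pos6(id96) recv 20: drop; pos1(id47) recv 96: fwd
After round 2: 4 messages still in flight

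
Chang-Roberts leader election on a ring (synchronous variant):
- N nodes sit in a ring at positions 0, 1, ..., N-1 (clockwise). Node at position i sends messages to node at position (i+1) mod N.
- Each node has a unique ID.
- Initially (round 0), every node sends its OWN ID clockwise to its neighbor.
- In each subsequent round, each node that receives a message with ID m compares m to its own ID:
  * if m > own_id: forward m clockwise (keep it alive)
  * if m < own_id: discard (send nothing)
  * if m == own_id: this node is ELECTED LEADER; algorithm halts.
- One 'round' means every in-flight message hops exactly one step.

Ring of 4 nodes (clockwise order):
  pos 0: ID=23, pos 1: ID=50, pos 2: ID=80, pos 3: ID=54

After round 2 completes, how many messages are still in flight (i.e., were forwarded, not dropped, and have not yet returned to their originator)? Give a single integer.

Round 1: pos1(id50) recv 23: drop; pos2(id80) recv 50: drop; pos3(id54) recv 80: fwd; pos0(id23) recv 54: fwd
Round 2: pos0(id23) recv 80: fwd; pos1(id50) recv 54: fwd
After round 2: 2 messages still in flight

Answer: 2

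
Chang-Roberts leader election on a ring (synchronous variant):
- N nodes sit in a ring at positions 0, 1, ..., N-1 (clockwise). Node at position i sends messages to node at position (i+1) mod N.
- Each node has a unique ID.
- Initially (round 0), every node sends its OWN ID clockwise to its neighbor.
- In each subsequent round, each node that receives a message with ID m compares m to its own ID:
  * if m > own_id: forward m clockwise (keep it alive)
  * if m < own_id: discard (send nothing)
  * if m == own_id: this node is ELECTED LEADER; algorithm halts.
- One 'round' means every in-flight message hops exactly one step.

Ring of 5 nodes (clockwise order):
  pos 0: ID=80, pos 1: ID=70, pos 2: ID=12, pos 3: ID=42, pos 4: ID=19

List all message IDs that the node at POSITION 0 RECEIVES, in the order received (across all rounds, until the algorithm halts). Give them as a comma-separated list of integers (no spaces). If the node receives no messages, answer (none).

Answer: 19,42,70,80

Derivation:
Round 1: pos1(id70) recv 80: fwd; pos2(id12) recv 70: fwd; pos3(id42) recv 12: drop; pos4(id19) recv 42: fwd; pos0(id80) recv 19: drop
Round 2: pos2(id12) recv 80: fwd; pos3(id42) recv 70: fwd; pos0(id80) recv 42: drop
Round 3: pos3(id42) recv 80: fwd; pos4(id19) recv 70: fwd
Round 4: pos4(id19) recv 80: fwd; pos0(id80) recv 70: drop
Round 5: pos0(id80) recv 80: ELECTED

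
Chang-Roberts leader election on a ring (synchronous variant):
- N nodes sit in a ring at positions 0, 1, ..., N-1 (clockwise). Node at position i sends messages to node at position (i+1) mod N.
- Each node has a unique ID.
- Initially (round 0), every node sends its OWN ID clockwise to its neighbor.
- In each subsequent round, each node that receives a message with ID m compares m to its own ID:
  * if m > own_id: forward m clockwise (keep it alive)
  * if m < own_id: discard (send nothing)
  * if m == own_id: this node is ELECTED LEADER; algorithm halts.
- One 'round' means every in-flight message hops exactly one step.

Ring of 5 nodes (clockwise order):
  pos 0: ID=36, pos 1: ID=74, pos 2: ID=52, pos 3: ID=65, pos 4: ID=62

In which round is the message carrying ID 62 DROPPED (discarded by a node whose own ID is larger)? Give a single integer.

Answer: 2

Derivation:
Round 1: pos1(id74) recv 36: drop; pos2(id52) recv 74: fwd; pos3(id65) recv 52: drop; pos4(id62) recv 65: fwd; pos0(id36) recv 62: fwd
Round 2: pos3(id65) recv 74: fwd; pos0(id36) recv 65: fwd; pos1(id74) recv 62: drop
Round 3: pos4(id62) recv 74: fwd; pos1(id74) recv 65: drop
Round 4: pos0(id36) recv 74: fwd
Round 5: pos1(id74) recv 74: ELECTED
Message ID 62 originates at pos 4; dropped at pos 1 in round 2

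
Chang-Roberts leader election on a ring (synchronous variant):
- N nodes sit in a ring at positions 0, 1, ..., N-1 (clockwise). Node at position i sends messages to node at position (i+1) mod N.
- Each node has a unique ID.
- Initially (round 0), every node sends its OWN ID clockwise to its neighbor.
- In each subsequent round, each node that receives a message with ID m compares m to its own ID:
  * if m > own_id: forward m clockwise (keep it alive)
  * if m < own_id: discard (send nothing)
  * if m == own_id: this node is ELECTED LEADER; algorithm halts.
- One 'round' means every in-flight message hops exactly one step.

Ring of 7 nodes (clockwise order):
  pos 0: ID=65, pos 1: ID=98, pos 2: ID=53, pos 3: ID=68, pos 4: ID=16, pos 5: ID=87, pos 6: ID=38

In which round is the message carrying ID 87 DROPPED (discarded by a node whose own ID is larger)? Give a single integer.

Answer: 3

Derivation:
Round 1: pos1(id98) recv 65: drop; pos2(id53) recv 98: fwd; pos3(id68) recv 53: drop; pos4(id16) recv 68: fwd; pos5(id87) recv 16: drop; pos6(id38) recv 87: fwd; pos0(id65) recv 38: drop
Round 2: pos3(id68) recv 98: fwd; pos5(id87) recv 68: drop; pos0(id65) recv 87: fwd
Round 3: pos4(id16) recv 98: fwd; pos1(id98) recv 87: drop
Round 4: pos5(id87) recv 98: fwd
Round 5: pos6(id38) recv 98: fwd
Round 6: pos0(id65) recv 98: fwd
Round 7: pos1(id98) recv 98: ELECTED
Message ID 87 originates at pos 5; dropped at pos 1 in round 3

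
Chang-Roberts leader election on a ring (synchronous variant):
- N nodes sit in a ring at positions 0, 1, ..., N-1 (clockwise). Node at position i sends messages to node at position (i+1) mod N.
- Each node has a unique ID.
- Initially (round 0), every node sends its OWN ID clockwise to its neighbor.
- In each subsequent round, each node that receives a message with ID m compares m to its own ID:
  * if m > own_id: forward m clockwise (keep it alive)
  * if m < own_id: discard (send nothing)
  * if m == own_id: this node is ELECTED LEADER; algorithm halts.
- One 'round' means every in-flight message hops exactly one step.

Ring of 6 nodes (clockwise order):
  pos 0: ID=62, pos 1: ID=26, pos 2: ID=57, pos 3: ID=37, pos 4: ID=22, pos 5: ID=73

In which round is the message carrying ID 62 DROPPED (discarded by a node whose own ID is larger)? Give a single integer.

Round 1: pos1(id26) recv 62: fwd; pos2(id57) recv 26: drop; pos3(id37) recv 57: fwd; pos4(id22) recv 37: fwd; pos5(id73) recv 22: drop; pos0(id62) recv 73: fwd
Round 2: pos2(id57) recv 62: fwd; pos4(id22) recv 57: fwd; pos5(id73) recv 37: drop; pos1(id26) recv 73: fwd
Round 3: pos3(id37) recv 62: fwd; pos5(id73) recv 57: drop; pos2(id57) recv 73: fwd
Round 4: pos4(id22) recv 62: fwd; pos3(id37) recv 73: fwd
Round 5: pos5(id73) recv 62: drop; pos4(id22) recv 73: fwd
Round 6: pos5(id73) recv 73: ELECTED
Message ID 62 originates at pos 0; dropped at pos 5 in round 5

Answer: 5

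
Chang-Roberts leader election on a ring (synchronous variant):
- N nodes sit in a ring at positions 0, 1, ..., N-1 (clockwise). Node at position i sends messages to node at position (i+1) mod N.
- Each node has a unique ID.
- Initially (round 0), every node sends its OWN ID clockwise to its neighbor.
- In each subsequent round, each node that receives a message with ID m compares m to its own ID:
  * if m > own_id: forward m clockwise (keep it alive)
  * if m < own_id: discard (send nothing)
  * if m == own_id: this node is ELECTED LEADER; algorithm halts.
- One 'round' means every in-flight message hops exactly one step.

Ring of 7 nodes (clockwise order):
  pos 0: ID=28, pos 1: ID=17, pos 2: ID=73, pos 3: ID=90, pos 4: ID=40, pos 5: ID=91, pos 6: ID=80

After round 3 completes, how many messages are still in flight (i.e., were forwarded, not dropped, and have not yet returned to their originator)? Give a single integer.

Answer: 2

Derivation:
Round 1: pos1(id17) recv 28: fwd; pos2(id73) recv 17: drop; pos3(id90) recv 73: drop; pos4(id40) recv 90: fwd; pos5(id91) recv 40: drop; pos6(id80) recv 91: fwd; pos0(id28) recv 80: fwd
Round 2: pos2(id73) recv 28: drop; pos5(id91) recv 90: drop; pos0(id28) recv 91: fwd; pos1(id17) recv 80: fwd
Round 3: pos1(id17) recv 91: fwd; pos2(id73) recv 80: fwd
After round 3: 2 messages still in flight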